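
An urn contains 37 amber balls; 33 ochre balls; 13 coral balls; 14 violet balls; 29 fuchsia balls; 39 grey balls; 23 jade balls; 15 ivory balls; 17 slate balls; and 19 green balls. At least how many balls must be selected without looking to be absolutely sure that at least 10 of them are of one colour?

91

By pigeonhole, the 10 colours are the holes; the balls drawn are the pigeons.
To avoid 10 of any one colour, the worst case takes at most 9 of each colour.
That gives 9 + 9 + 9 + 9 + 9 + 9 + 9 + 9 + 9 + 9 = 90 balls with no colour reaching 10.
The next ball forces some colour to 10, so 90 + 1 = 91.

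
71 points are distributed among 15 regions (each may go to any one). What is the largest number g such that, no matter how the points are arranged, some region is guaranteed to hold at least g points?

Pigeonhole: the 15 regions are the holes and the 71 points are the pigeons.
If every region held at most 4 points, the total would be at most 15 × 4 = 60, which is less than 71.
So some region holds at least ⌈71/15⌉ = 5 points.

5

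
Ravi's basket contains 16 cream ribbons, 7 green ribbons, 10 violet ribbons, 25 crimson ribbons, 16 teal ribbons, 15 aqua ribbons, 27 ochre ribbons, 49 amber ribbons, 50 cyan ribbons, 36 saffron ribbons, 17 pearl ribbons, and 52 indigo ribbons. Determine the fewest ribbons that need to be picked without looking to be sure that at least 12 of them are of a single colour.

128

The 12 colours are the holes; the ribbons drawn are the pigeons.
To avoid 12 of any one colour, the worst case takes at most 11 of each colour, or every ribbon of a colour that has fewer than 11.
That gives 11 + 7 + 10 + 11 + 11 + 11 + 11 + 11 + 11 + 11 + 11 + 11 = 127 ribbons with no colour reaching 12.
The next ribbon forces some colour to 12, so 127 + 1 = 128.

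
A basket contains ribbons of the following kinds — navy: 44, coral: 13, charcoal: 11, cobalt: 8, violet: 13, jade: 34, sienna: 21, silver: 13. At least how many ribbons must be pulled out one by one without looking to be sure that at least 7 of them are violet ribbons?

151

In the worst case for collecting violet ribbons, every non-violet ribbon comes out first.
There are 44 + 13 + 11 + 8 + 34 + 21 + 13 = 144 non-violet ribbons altogether.
After those, each further ribbon must be violet, so 144 + 7 = 151 draws guarantee 7 violet ribbons.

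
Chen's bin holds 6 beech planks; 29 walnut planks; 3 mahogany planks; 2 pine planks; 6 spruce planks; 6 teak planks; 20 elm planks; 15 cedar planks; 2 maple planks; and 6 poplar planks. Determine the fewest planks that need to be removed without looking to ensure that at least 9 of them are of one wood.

An adversary could hand out at most 8 planks per wood (7 woods run out sooner): 6 + 8 + 3 + 2 + 6 + 6 + 8 + 8 + 2 + 6 = 55 planks and still no wood has 9.
One more plank lands in a wood already at 8, so 56 draws are enough and 55 are not.

56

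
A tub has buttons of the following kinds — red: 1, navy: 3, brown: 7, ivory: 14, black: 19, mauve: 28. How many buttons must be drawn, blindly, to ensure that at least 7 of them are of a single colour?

29

An adversary could hand out at most 6 buttons per colour (red, navy run out sooner): 1 + 3 + 6 + 6 + 6 + 6 = 28 buttons and still no colour has 7.
By pigeonhole, one more button lands in a colour already at 6, so 29 draws are enough and 28 are not.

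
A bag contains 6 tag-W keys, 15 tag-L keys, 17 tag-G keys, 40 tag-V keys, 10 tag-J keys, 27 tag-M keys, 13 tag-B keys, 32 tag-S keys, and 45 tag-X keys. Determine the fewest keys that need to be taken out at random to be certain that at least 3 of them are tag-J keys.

198

In the worst case for collecting tag-J keys, every non-tag-J key comes out first.
There are 6 + 15 + 17 + 40 + 27 + 13 + 32 + 45 = 195 non-tag-J keys altogether.
After those, each further key must be tag-J, so 195 + 3 = 198 draws guarantee 3 tag-J keys.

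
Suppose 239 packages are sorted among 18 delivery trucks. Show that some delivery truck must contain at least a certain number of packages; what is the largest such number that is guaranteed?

14

The 18 delivery trucks are the holes and the 239 packages are the pigeons.
If every delivery truck held at most 13 packages, the total would be at most 18 × 13 = 234, which is less than 239.
So some delivery truck holds at least ⌈239/18⌉ = 14 packages.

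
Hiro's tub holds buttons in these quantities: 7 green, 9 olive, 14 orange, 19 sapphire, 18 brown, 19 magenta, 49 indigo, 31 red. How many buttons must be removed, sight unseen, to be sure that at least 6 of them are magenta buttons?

In the worst case for collecting magenta buttons, every non-magenta button comes out first.
There are 7 + 9 + 14 + 19 + 18 + 49 + 31 = 147 non-magenta buttons altogether.
After those, each further button must be magenta, so 147 + 6 = 153 draws guarantee 6 magenta buttons.

153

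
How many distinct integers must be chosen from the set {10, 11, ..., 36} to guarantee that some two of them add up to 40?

18

A set avoiding the sum 40 can contain at most one of each pair {x, 40−x}, plus the 7 elements whose complement lies outside the range or equal to its own complement.
The integers 20, …, 36 (17 of them) are such a set: any two sum to at least 20+21 = 41 > 40.
By pigeonhole, any 18th integer completes one of the 10 pairs, so 18 choices force a sum of 40.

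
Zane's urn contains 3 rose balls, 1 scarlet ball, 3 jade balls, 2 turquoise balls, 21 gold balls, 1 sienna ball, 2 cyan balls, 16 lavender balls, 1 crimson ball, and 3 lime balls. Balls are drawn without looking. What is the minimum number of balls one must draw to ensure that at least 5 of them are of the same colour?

25

Put each drawn ball into a box by colour. The largest draw with every box below 5 takes min(count, 4) from each colour; colours with fewer than 4 contribute all they have.
Σ min(cᵢ, 4) = 3 + 1 + 3 + 2 + 4 + 1 + 2 + 4 + 1 + 3 = 24.
Draw number 24 + 1 = 25 must push one box to 5.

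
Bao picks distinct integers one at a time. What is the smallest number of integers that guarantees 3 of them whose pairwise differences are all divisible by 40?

81

Integers whose pairwise differences are multiples of 40 are exactly those sharing a remainder mod 40. The 40 residue classes mod 40 are the pigeonholes.
With 80 integers one could put 2 in each residue class and have no class reach 3.
The 81st integer pushes some class to 3, so 40·2 + 1 = 81.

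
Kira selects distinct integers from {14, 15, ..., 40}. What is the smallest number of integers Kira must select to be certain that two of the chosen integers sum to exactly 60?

18

Two chosen integers sum to 60 exactly when both halves of some pair {x, 60−x} with 20 ≤ x ≤ 60−x ≤ 40 are chosen — 10 such pairs.
The remaining 7 elements (those with no distinct partner in range) can never complete a 60-sum, so the worst case takes all of them and one from each pair: 7 + 10 = 17.
The 18th integer has to be the second member of some pair, so 17 + 1 = 18.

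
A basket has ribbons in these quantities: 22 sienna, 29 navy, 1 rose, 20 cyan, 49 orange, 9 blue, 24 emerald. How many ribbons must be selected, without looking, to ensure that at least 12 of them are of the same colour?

The 7 colours are the holes; the ribbons drawn are the pigeons.
To avoid 12 of any one colour, the worst case takes at most 11 of each colour, or every ribbon of a colour that has fewer than 11.
That gives 11 + 11 + 1 + 11 + 11 + 9 + 11 = 65 ribbons with no colour reaching 12.
The next ribbon forces some colour to 12, so 65 + 1 = 66.

66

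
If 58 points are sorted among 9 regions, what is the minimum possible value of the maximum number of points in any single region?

7

The 9 regions are the holes and the 58 points are the pigeons.
If every region held at most 6 points, the total would be at most 9 × 6 = 54, which is less than 58.
So some region holds at least ⌈58/9⌉ = 7 points.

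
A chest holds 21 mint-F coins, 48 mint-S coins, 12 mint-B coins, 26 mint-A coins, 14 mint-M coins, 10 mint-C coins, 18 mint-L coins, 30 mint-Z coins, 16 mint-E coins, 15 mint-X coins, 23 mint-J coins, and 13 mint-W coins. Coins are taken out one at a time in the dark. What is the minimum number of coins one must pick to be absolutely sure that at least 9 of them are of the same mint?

97

An adversary could hand out at most 8 coins per mint: 8 + 8 + 8 + 8 + 8 + 8 + 8 + 8 + 8 + 8 + 8 + 8 = 96 coins and still no mint has 9.
By pigeonhole, one more coin lands in a mint already at 8, so 97 draws are enough and 96 are not.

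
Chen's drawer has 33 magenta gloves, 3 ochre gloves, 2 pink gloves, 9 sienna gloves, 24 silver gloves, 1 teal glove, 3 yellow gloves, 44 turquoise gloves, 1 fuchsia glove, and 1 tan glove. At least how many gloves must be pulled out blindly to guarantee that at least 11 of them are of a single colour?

Put each drawn glove into a box by colour. The largest draw with every box below 11 takes min(count, 10) from each colour; colours with fewer than 10 contribute all they have.
Σ min(cᵢ, 10) = 10 + 3 + 2 + 9 + 10 + 1 + 3 + 10 + 1 + 1 = 50.
Draw number 50 + 1 = 51 must push one box to 11.

51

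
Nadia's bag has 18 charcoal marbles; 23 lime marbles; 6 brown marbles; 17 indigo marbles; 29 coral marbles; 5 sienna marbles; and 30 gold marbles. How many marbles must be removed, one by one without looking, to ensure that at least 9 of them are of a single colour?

An adversary could hand out at most 8 marbles per colour (brown, sienna run out sooner): 8 + 8 + 6 + 8 + 8 + 5 + 8 = 51 marbles and still no colour has 9.
By pigeonhole, one more marble lands in a colour already at 8, so 52 draws are enough and 51 are not.

52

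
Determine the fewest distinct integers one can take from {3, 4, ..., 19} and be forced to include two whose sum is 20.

Two chosen integers sum to 20 exactly when both halves of some pair {x, 20−x} with 3 ≤ x ≤ 20−x ≤ 17 are chosen — 7 such pairs.
The remaining 3 elements (those with no distinct partner in range) can never complete a 20-sum, so the worst case takes all of them and one from each pair: 3 + 7 = 10.
The 11th integer has to be the second member of some pair, so 10 + 1 = 11.

11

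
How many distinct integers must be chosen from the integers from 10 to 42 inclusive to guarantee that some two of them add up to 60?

22

Two chosen integers sum to 60 exactly when both halves of some pair {x, 60−x} with 18 ≤ x ≤ 60−x ≤ 42 are chosen — 12 such pairs.
The remaining 9 elements (those with no distinct partner in range) can never complete a 60-sum, so the worst case takes all of them and one from each pair: 9 + 12 = 21.
By the pigeonhole principle, the 22nd integer has to be the second member of some pair, so 21 + 1 = 22.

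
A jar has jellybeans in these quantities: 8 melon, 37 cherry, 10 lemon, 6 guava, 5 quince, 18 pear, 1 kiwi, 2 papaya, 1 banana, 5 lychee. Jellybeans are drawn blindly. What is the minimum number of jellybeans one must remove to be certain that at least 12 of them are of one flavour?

61

By pigeonhole, the 10 flavours are the holes; the jellybeans drawn are the pigeons.
To avoid 12 of any one flavour, the worst case takes at most 11 of each flavour, or every jellybean of a flavour that has fewer than 11.
That gives 8 + 11 + 10 + 6 + 5 + 11 + 1 + 2 + 1 + 5 = 60 jellybeans with no flavour reaching 12.
The next jellybean forces some flavour to 12, so 60 + 1 = 61.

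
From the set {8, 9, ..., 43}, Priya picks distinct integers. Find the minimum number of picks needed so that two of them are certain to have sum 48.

Two chosen integers sum to 48 exactly when both halves of some pair {x, 48−x} with 8 ≤ x ≤ 48−x ≤ 40 are chosen — 16 such pairs.
The remaining 4 elements (those with no distinct partner in range) can never complete a 48-sum, so the worst case takes all of them and one from each pair: 4 + 16 = 20.
The 21st integer has to be the second member of some pair, so 20 + 1 = 21.

21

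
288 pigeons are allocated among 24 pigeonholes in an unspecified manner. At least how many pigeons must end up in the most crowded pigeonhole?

The 24 pigeonholes are the holes and the 288 pigeons are the pigeons.
If every pigeonhole held at most 11 pigeons, the total would be at most 24 × 11 = 264, which is less than 288.
So some pigeonhole holds at least ⌈288/24⌉ = 12 pigeons.

12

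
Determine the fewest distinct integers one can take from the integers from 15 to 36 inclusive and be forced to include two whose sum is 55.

14

Group the elements by complementary pair {x, 55−x}: {19,36}, {20,35}, {21,34}, …, giving 9 two-element pairs and 4 integers whose partner 55−x falls outside [15,36].
Treating each of those 13 groups as a pigeonhole, one can pick one integer per group — 13 integers — with no two summing to 55.
The 14th integer lands in an occupied pair, forcing a sum of 55.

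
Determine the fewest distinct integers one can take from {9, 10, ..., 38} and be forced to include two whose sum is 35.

22

A set avoiding the sum 35 can contain at most one of each pair {x, 35−x}, plus the 12 elements whose complement lies outside the range.
The integers 18, …, 38 (21 of them) are such a set: any two sum to at least 18+19 = 37 > 35.
Any 22nd integer completes one of the 9 pairs, so 22 choices force a sum of 35.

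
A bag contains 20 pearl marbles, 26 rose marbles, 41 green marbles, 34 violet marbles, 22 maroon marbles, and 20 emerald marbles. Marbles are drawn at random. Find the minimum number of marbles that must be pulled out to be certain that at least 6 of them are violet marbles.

In the worst case for collecting violet marbles, every non-violet marble comes out first.
There are 20 + 26 + 41 + 22 + 20 = 129 non-violet marbles altogether.
After those, each further marble must be violet, so 129 + 6 = 135 draws guarantee 6 violet marbles.

135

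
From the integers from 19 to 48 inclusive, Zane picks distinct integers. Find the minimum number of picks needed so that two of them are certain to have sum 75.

20

A set avoiding the sum 75 can contain at most one of each pair {x, 75−x}, plus the 8 elements whose complement lies outside the range.
The integers 19, …, 37 (19 of them) are such a set: any two sum to at least 19+20 = 39 and at most 36+37 = 73 < 75.
Any 20th integer completes one of the 11 pairs, so 20 choices force a sum of 75.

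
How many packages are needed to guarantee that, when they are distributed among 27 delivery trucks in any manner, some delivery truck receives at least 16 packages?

406

With 405 packages one could put exactly 15 in each of the 27 delivery trucks, and no delivery truck would reach 16.
By the pigeonhole principle, one more package must land in a delivery truck that already has 15, giving it 16.
So 27 × 15 + 1 = 406 packages are required.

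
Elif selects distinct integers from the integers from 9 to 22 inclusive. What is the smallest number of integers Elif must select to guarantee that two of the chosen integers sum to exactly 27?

A set avoiding the sum 27 can contain at most one of each pair {x, 27−x}, plus the 4 elements whose complement lies outside the range.
The integers 14, …, 22 (9 of them) are such a set: any two sum to at least 14+15 = 29 > 27.
By pigeonhole, any 10th integer completes one of the 5 pairs, so 10 choices force a sum of 27.

10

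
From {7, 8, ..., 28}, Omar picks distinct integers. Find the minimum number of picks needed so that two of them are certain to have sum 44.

17

Two chosen integers sum to 44 exactly when both halves of some pair {x, 44−x} with 16 ≤ x ≤ 44−x ≤ 28 are chosen — 6 such pairs.
The remaining 10 elements (those with no distinct partner in range) can never complete a 44-sum, so the worst case takes all of them and one from each pair: 10 + 6 = 16.
The 17th integer has to be the second member of some pair, so 16 + 1 = 17.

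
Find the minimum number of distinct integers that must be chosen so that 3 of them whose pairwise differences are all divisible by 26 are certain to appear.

Integers whose pairwise differences are multiples of 26 are exactly those sharing a remainder mod 26. By pigeonhole, the 26 residue classes mod 26 are the pigeonholes.
With 52 integers one could put 2 in each residue class and have no class reach 3.
The 53rd integer pushes some class to 3, so 26·2 + 1 = 53.

53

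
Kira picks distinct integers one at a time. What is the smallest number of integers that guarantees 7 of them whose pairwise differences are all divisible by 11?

67

Integers whose pairwise differences are multiples of 11 are exactly those sharing a remainder mod 11. By pigeonhole, the 11 residue classes mod 11 are the pigeonholes.
With 66 integers one could put 6 in each residue class and have no class reach 7.
The 67th integer pushes some class to 7, so 11·6 + 1 = 67.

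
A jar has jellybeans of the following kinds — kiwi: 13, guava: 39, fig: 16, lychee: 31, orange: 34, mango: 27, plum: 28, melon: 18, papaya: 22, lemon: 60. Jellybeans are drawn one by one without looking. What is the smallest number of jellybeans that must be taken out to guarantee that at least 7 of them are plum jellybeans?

In the worst case for collecting plum jellybeans, every non-plum jellybean comes out first.
There are 13 + 39 + 16 + 31 + 34 + 27 + 18 + 22 + 60 = 260 non-plum jellybeans altogether.
After those, each further jellybean must be plum, so 260 + 7 = 267 draws guarantee 7 plum jellybeans.

267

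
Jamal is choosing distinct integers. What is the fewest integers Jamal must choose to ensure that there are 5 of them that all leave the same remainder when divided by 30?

The 30 residue classes mod 30 are the pigeonholes.
With 120 integers one could put 4 in each residue class and have no class reach 5.
The 121st integer pushes some class to 5, so 30·4 + 1 = 121.

121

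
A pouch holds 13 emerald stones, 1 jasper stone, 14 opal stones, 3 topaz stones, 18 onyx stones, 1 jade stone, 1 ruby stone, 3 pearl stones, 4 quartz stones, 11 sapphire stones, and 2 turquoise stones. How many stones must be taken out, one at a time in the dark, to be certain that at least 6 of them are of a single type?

Put each drawn stone into a box by type. The largest draw with every box below 6 takes min(count, 5) from each type; types with fewer than 5 contribute all they have.
Σ min(cᵢ, 5) = 5 + 1 + 5 + 3 + 5 + 1 + 1 + 3 + 4 + 5 + 2 = 35.
Draw number 35 + 1 = 36 must push one box to 6.

36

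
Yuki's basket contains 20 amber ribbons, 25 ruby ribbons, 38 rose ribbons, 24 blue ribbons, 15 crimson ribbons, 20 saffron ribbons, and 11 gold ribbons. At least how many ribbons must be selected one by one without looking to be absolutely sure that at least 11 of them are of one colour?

Put each drawn ribbon into a box by colour. The largest draw with every box below 11 takes min(count, 10) from each colour.
Σ min(cᵢ, 10) = 10 + 10 + 10 + 10 + 10 + 10 + 10 = 70.
Draw number 70 + 1 = 71 must push one box to 11.

71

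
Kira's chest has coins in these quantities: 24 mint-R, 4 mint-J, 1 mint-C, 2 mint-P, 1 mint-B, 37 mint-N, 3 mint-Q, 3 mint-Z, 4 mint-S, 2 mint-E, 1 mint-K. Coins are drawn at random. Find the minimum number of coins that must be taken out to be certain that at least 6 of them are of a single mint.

By pigeonhole, put each drawn coin into a box by mint. The largest draw with every box below 6 takes min(count, 5) from each mint; mints with fewer than 5 contribute all they have.
Σ min(cᵢ, 5) = 5 + 4 + 1 + 2 + 1 + 5 + 3 + 3 + 4 + 2 + 1 = 31.
Draw number 31 + 1 = 32 must push one box to 6.

32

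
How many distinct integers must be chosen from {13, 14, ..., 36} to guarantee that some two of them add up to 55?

Group the elements by complementary pair {x, 55−x}: {19,36}, {20,35}, {21,34}, …, giving 9 two-element pairs and 6 integers whose partner 55−x falls outside [13,36].
By pigeonhole, treating each of those 15 groups as a pigeonhole, one can pick one integer per group — 15 integers — with no two summing to 55.
The 16th integer lands in an occupied pair, forcing a sum of 55.

16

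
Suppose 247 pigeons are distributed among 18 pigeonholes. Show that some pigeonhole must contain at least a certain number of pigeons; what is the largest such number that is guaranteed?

By pigeonhole, the 18 pigeonholes are the holes and the 247 pigeons are the pigeons.
If every pigeonhole held at most 13 pigeons, the total would be at most 18 × 13 = 234, which is less than 247.
So some pigeonhole holds at least ⌈247/18⌉ = 14 pigeons.

14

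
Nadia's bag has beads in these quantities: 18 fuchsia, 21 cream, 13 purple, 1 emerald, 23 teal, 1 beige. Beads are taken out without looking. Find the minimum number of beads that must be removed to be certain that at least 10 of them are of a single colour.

An adversary could hand out at most 9 beads per colour (emerald, beige run out sooner): 9 + 9 + 9 + 1 + 9 + 1 = 38 beads and still no colour has 10.
One more bead lands in a colour already at 9, so 39 draws are enough and 38 are not.

39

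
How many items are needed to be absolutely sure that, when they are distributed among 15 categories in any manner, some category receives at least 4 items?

With 45 items one could put exactly 3 in each of the 15 categories, and no category would reach 4.
One more item must land in a category that already has 3, giving it 4.
So 15 × 3 + 1 = 46 items are required.

46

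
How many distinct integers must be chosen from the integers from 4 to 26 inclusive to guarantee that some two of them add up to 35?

15

Two chosen integers sum to 35 exactly when both halves of some pair {x, 35−x} with 9 ≤ x ≤ 35−x ≤ 26 are chosen — 9 such pairs.
The remaining 5 elements (those with no distinct partner in range) can never complete a 35-sum, so the worst case takes all of them and one from each pair: 5 + 9 = 14.
The 15th integer has to be the second member of some pair, so 14 + 1 = 15.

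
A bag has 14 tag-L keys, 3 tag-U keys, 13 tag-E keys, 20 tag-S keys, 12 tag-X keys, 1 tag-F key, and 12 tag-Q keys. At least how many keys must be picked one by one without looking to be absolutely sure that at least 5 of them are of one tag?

Put each drawn key into a box by tag. The largest draw with every box below 5 takes min(count, 4) from each tag; tags with fewer than 4 contribute all they have.
Σ min(cᵢ, 4) = 4 + 3 + 4 + 4 + 4 + 1 + 4 = 24.
Draw number 24 + 1 = 25 must push one box to 5.

25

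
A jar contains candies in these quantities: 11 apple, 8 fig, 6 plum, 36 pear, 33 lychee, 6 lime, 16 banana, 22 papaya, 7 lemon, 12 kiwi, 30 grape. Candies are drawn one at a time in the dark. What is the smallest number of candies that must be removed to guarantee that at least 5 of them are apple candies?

In the worst case for collecting apple candies, every non-apple candy comes out first.
There are 8 + 6 + 36 + 33 + 6 + 16 + 22 + 7 + 12 + 30 = 176 non-apple candies altogether.
After those, each further candy must be apple, so 176 + 5 = 181 draws guarantee 5 apple candies.

181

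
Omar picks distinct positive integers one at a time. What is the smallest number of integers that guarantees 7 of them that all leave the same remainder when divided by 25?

151

The 25 residue classes mod 25 are the pigeonholes.
With 150 integers one could put 6 in each residue class and have no class reach 7.
The 151st integer pushes some class to 7, so 25·6 + 1 = 151.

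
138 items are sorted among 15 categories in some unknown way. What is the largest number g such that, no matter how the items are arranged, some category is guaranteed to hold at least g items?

By pigeonhole, the 15 categories are the holes and the 138 items are the pigeons.
If every category held at most 9 items, the total would be at most 15 × 9 = 135, which is less than 138.
So some category holds at least ⌈138/15⌉ = 10 items.

10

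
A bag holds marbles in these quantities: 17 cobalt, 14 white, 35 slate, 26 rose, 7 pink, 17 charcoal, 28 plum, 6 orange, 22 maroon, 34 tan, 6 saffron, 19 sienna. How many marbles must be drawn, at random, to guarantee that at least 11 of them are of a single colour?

Pigeonhole: the 12 colours are the holes; the marbles drawn are the pigeons.
To avoid 11 of any one colour, the worst case takes at most 10 of each colour, or every marble of a colour that has fewer than 10.
That gives 10 + 10 + 10 + 10 + 7 + 10 + 10 + 6 + 10 + 10 + 6 + 10 = 109 marbles with no colour reaching 11.
The next marble forces some colour to 11, so 109 + 1 = 110.

110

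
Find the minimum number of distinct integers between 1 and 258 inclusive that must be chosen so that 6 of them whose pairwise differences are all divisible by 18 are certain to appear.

Integers whose pairwise differences are multiples of 18 are exactly those sharing a remainder mod 18. Pigeonhole: the 18 residue classes mod 18 are the pigeonholes.
With 90 integers one could put 5 in each residue class and have no class reach 6.
The 91st integer pushes some class to 6, so 18·5 + 1 = 91.

91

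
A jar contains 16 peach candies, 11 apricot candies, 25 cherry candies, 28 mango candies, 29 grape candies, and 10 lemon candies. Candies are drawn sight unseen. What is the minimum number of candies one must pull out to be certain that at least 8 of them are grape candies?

98

In the worst case for collecting grape candies, every non-grape candy comes out first.
There are 16 + 11 + 25 + 28 + 10 = 90 non-grape candies altogether.
After those, each further candy must be grape, so 90 + 8 = 98 draws guarantee 8 grape candies.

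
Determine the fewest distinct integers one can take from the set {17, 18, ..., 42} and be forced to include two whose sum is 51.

Two chosen integers sum to 51 exactly when both halves of some pair {x, 51−x} with 17 ≤ x ≤ 51−x ≤ 34 are chosen — 9 such pairs.
The remaining 8 elements (those with no distinct partner in range) can never complete a 51-sum, so the worst case takes all of them and one from each pair: 8 + 9 = 17.
The 18th integer has to be the second member of some pair, so 17 + 1 = 18.

18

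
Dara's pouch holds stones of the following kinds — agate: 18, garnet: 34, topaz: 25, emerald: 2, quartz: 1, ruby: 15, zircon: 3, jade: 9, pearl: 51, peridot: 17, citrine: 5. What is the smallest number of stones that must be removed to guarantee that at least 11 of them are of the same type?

Put each drawn stone into a box by type. The largest draw with every box below 11 takes min(count, 10) from each type; types with fewer than 10 contribute all they have.
Σ min(cᵢ, 10) = 10 + 10 + 10 + 2 + 1 + 10 + 3 + 9 + 10 + 10 + 5 = 80.
Draw number 80 + 1 = 81 must push one box to 11.

81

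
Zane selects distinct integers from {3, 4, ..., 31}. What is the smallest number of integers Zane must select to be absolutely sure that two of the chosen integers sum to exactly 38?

Group the elements by complementary pair {x, 38−x}: {7,31}, {8,30}, {9,29}, …, giving 12 two-element pairs, the single value 19 (it cannot pair with itself since the integers are distinct), and 4 integers whose partner 38−x falls outside [3,31].
Treating each of those 17 groups as a pigeonhole, one can pick one integer per group — 17 integers — with no two summing to 38.
The 18th integer lands in an occupied pair, forcing a sum of 38.

18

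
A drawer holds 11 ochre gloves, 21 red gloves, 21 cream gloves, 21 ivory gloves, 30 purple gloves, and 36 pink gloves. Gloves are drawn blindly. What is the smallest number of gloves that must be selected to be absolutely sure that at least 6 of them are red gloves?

In the worst case for collecting red gloves, every non-red glove comes out first.
There are 11 + 21 + 21 + 30 + 36 = 119 non-red gloves altogether.
After those, each further glove must be red, so 119 + 6 = 125 draws guarantee 6 red gloves.

125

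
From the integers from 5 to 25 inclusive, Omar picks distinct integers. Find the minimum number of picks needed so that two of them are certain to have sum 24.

15

Group the elements by complementary pair {x, 24−x}: {5,19}, {6,18}, {7,17}, …, giving 7 two-element pairs; the single value 12 (it cannot pair with itself since the integers are distinct); and 6 integers whose partner 24−x falls outside [5,25].
By the pigeonhole principle, treating each of those 14 groups as a pigeonhole, one can pick one integer per group — 14 integers — with no two summing to 24.
The 15th integer lands in an occupied pair, forcing a sum of 24.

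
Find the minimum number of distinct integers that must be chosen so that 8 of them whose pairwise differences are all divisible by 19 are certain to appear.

Integers whose pairwise differences are multiples of 19 are exactly those sharing a remainder mod 19. The 19 residue classes mod 19 are the pigeonholes.
With 133 integers one could put 7 in each residue class and have no class reach 8.
The 134th integer pushes some class to 8, so 19·7 + 1 = 134.

134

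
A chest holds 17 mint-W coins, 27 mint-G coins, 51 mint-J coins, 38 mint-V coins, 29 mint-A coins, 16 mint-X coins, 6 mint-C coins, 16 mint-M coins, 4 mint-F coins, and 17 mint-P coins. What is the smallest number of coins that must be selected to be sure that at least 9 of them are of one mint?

By pigeonhole, the 10 mints are the holes; the coins drawn are the pigeons.
To avoid 9 of any one mint, the worst case takes at most 8 of each mint, or every coin of a mint that has fewer than 8.
That gives 8 + 8 + 8 + 8 + 8 + 8 + 6 + 8 + 4 + 8 = 74 coins with no mint reaching 9.
The next coin forces some mint to 9, so 74 + 1 = 75.

75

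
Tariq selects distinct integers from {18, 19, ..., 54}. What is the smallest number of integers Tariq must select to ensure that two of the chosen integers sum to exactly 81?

24

A set avoiding the sum 81 can contain at most one of each pair {x, 81−x}, plus the 9 elements whose complement lies outside the range.
The integers 18, …, 40 (23 of them) are such a set: any two sum to at least 18+19 = 37 and at most 39+40 = 79 < 81.
By pigeonhole, any 24th integer completes one of the 14 pairs, so 24 choices force a sum of 81.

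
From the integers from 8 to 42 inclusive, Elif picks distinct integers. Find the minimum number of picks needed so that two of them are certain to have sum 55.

A set avoiding the sum 55 can contain at most one of each pair {x, 55−x}, plus the 5 elements whose complement lies outside the range.
The integers 8, …, 27 (20 of them) are such a set: any two sum to at least 8+9 = 17 and at most 26+27 = 53 < 55.
By the pigeonhole principle, any 21st integer completes one of the 15 pairs, so 21 choices force a sum of 55.

21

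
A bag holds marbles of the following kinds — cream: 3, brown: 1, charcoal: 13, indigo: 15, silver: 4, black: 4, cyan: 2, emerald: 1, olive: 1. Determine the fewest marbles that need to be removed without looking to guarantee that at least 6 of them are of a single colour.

27

By pigeonhole, put each drawn marble into a box by colour. The largest draw with every box below 6 takes min(count, 5) from each colour; colours with fewer than 5 contribute all they have.
Σ min(cᵢ, 5) = 3 + 1 + 5 + 5 + 4 + 4 + 2 + 1 + 1 = 26.
Draw number 26 + 1 = 27 must push one box to 6.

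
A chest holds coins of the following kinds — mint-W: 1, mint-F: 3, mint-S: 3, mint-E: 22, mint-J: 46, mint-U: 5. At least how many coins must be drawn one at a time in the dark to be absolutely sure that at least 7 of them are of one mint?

25

Pigeonhole: the 6 mints are the holes; the coins drawn are the pigeons.
To avoid 7 of any one mint, the worst case takes at most 6 of each mint, or every coin of a mint that has fewer than 6.
That gives 1 + 3 + 3 + 6 + 6 + 5 = 24 coins with no mint reaching 7.
The next coin forces some mint to 7, so 24 + 1 = 25.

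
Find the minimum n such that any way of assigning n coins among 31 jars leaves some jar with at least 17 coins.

With 496 coins one could put exactly 16 in each of the 31 jars, and no jar would reach 17.
By pigeonhole, one more coin must land in a jar that already has 16, giving it 17.
So 31 × 16 + 1 = 497 coins are required.

497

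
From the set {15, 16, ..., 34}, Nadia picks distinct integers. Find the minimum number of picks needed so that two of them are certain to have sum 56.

A set avoiding the sum 56 can contain at most one of each pair {x, 56−x}, plus the 8 elements whose complement lies outside the range or equal to its own complement.
The integers 15, …, 28 (14 of them) are such a set: any two sum to at least 15+16 = 31 and at most 27+28 = 55 < 56.
Any 15th integer completes one of the 6 pairs, so 15 choices force a sum of 56.

15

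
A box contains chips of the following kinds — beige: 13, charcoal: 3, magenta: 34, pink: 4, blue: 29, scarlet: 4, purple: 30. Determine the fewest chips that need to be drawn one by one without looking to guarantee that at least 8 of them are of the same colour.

40

Pigeonhole: put each drawn chip into a box by colour. The largest draw with every box below 8 takes min(count, 7) from each colour; colours with fewer than 7 contribute all they have.
Σ min(cᵢ, 7) = 7 + 3 + 7 + 4 + 7 + 4 + 7 = 39.
Draw number 39 + 1 = 40 must push one box to 8.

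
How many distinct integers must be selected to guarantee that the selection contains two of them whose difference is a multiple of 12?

13

Integers whose pairwise differences are multiples of 12 are exactly those sharing a remainder mod 12. The 12 residue classes mod 12 are the pigeonholes.
With 12 integers one could put 1 in each residue class and have no class reach 2.
The 13th integer pushes some class to 2, so 12·1 + 1 = 13.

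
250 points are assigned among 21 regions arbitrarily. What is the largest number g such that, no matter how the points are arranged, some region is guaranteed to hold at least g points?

12

The 21 regions are the holes and the 250 points are the pigeons.
If every region held at most 11 points, the total would be at most 21 × 11 = 231, which is less than 250.
So some region holds at least ⌈250/21⌉ = 12 points.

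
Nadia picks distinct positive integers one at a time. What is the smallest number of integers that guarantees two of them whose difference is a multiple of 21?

Integers whose pairwise differences are multiples of 21 are exactly those sharing a remainder mod 21. Pigeonhole: the 21 residue classes mod 21 are the pigeonholes.
With 21 integers one could put 1 in each residue class and have no class reach 2.
The 22nd integer pushes some class to 2, so 21·1 + 1 = 22.

22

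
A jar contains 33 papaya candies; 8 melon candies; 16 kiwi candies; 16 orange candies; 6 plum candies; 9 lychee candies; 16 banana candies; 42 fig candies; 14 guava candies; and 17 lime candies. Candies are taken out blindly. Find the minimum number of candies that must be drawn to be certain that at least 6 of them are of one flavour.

By pigeonhole, the 10 flavours are the holes; the candies drawn are the pigeons.
To avoid 6 of any one flavour, the worst case takes at most 5 of each flavour.
That gives 5 + 5 + 5 + 5 + 5 + 5 + 5 + 5 + 5 + 5 = 50 candies with no flavour reaching 6.
The next candy forces some flavour to 6, so 50 + 1 = 51.

51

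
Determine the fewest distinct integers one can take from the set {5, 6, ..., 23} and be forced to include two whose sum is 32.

A set avoiding the sum 32 can contain at most one of each pair {x, 32−x}, plus the 5 elements whose complement lies outside the range or equal to its own complement.
The integers 5, …, 16 (12 of them) are such a set: any two sum to at least 5+6 = 11 and at most 15+16 = 31 < 32.
Any 13th integer completes one of the 7 pairs, so 13 choices force a sum of 32.

13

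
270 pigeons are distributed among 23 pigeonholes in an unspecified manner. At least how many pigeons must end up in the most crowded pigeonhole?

12

By the pigeonhole principle, the 23 pigeonholes are the holes and the 270 pigeons are the pigeons.
If every pigeonhole held at most 11 pigeons, the total would be at most 23 × 11 = 253, which is less than 270.
So some pigeonhole holds at least ⌈270/23⌉ = 12 pigeons.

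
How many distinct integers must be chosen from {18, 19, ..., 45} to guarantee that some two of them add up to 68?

18

Two chosen integers sum to 68 exactly when both halves of some pair {x, 68−x} with 23 ≤ x ≤ 68−x ≤ 45 are chosen — 11 such pairs.
The remaining 6 elements (those with no distinct partner in range) can never complete a 68-sum, so the worst case takes all of them and one from each pair: 6 + 11 = 17.
By the pigeonhole principle, the 18th integer has to be the second member of some pair, so 17 + 1 = 18.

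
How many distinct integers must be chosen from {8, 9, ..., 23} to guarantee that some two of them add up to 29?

10

A set avoiding the sum 29 can contain at most one of each pair {x, 29−x}, plus the 2 elements whose complement lies outside the range.
The integers 15, …, 23 (9 of them) are such a set: any two sum to at least 15+16 = 31 > 29.
Pigeonhole: any 10th integer completes one of the 7 pairs, so 10 choices force a sum of 29.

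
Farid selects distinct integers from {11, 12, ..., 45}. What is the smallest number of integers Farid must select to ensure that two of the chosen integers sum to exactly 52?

21

Two chosen integers sum to 52 exactly when both halves of some pair {x, 52−x} with 11 ≤ x ≤ 52−x ≤ 41 are chosen — 15 such pairs.
The remaining 5 elements (those with no distinct partner in range) can never complete a 52-sum, so the worst case takes all of them and one from each pair: 5 + 15 = 20.
The 21st integer has to be the second member of some pair, so 20 + 1 = 21.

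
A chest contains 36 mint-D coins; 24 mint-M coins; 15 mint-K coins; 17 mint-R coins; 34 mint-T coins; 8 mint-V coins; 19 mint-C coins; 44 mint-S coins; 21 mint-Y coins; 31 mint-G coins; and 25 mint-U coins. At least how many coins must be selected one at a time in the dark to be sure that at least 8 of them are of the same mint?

78

An adversary could hand out at most 7 coins per mint: 7 + 7 + 7 + 7 + 7 + 7 + 7 + 7 + 7 + 7 + 7 = 77 coins and still no mint has 8.
One more coin lands in a mint already at 7, so 78 draws are enough and 77 are not.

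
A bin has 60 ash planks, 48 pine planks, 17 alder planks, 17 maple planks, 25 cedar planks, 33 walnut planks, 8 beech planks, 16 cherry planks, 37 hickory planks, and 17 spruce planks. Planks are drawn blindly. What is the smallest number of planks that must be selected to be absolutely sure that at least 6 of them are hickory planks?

In the worst case for collecting hickory planks, every non-hickory plank comes out first.
There are 60 + 48 + 17 + 17 + 25 + 33 + 8 + 16 + 17 = 241 non-hickory planks altogether.
After those, each further plank must be hickory, so 241 + 6 = 247 draws guarantee 6 hickory planks.

247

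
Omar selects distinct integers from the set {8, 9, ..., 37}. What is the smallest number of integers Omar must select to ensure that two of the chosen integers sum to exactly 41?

18

Two chosen integers sum to 41 exactly when both halves of some pair {x, 41−x} with 8 ≤ x ≤ 41−x ≤ 33 are chosen — 13 such pairs.
The remaining 4 elements (those with no distinct partner in range) can never complete a 41-sum, so the worst case takes all of them and one from each pair: 4 + 13 = 17.
Pigeonhole: the 18th integer has to be the second member of some pair, so 17 + 1 = 18.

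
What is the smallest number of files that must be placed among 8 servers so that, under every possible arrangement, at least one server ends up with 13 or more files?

With 96 files one could put exactly 12 in each of the 8 servers, and no server would reach 13.
By pigeonhole, one more file must land in a server that already has 12, giving it 13.
So 8 × 12 + 1 = 97 files are required.

97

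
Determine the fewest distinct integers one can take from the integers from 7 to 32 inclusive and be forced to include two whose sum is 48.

Two chosen integers sum to 48 exactly when both halves of some pair {x, 48−x} with 16 ≤ x ≤ 48−x ≤ 32 are chosen — 8 such pairs.
The remaining 10 elements (those with no distinct partner in range) can never complete a 48-sum, so the worst case takes all of them and one from each pair: 10 + 8 = 18.
The 19th integer has to be the second member of some pair, so 18 + 1 = 19.

19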